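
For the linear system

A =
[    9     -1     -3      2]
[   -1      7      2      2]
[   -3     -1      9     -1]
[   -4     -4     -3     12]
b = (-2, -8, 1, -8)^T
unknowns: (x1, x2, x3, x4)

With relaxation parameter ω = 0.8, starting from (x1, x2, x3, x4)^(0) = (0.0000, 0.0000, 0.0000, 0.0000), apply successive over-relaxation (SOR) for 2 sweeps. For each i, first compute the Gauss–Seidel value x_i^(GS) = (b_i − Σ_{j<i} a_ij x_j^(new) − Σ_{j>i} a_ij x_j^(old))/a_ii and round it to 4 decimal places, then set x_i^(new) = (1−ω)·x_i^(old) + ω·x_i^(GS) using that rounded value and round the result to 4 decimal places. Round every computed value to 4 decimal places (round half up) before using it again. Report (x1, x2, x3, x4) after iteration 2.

Iteration 1:
  x1: GS value = (-2 - (-1)·0.0000 - (-3)·0.0000 - (2)·0.0000) / (9) = -0.2222;  x1 ← (1−ω)·0.0000 + ω·-0.2222 = -0.1778
  x2: GS value = (-8 - (-1)·-0.1778 - (2)·0.0000 - (2)·0.0000) / (7) = -1.1683;  x2 ← (1−ω)·0.0000 + ω·-1.1683 = -0.9346
  x3: GS value = (1 - (-3)·-0.1778 - (-1)·-0.9346 - (-1)·0.0000) / (9) = -0.0520;  x3 ← (1−ω)·0.0000 + ω·-0.0520 = -0.0416
  x4: GS value = (-8 - (-4)·-0.1778 - (-4)·-0.9346 - (-3)·-0.0416) / (12) = -1.0479;  x4 ← (1−ω)·0.0000 + ω·-1.0479 = -0.8383
Iteration 2:
  x1: GS value = (-2 - (-1)·-0.9346 - (-3)·-0.0416 - (2)·-0.8383) / (9) = -0.1536;  x1 ← (1−ω)·-0.1778 + ω·-0.1536 = -0.1584
  x2: GS value = (-8 - (-1)·-0.1584 - (2)·-0.0416 - (2)·-0.8383) / (7) = -0.9141;  x2 ← (1−ω)·-0.9346 + ω·-0.9141 = -0.9182
  x3: GS value = (1 - (-3)·-0.1584 - (-1)·-0.9182 - (-1)·-0.8383) / (9) = -0.1369;  x3 ← (1−ω)·-0.0416 + ω·-0.1369 = -0.1178
  x4: GS value = (-8 - (-4)·-0.1584 - (-4)·-0.9182 - (-3)·-0.1178) / (12) = -1.0550;  x4 ← (1−ω)·-0.8383 + ω·-1.0550 = -1.0117

(-0.1584, -0.9182, -0.1178, -1.0117)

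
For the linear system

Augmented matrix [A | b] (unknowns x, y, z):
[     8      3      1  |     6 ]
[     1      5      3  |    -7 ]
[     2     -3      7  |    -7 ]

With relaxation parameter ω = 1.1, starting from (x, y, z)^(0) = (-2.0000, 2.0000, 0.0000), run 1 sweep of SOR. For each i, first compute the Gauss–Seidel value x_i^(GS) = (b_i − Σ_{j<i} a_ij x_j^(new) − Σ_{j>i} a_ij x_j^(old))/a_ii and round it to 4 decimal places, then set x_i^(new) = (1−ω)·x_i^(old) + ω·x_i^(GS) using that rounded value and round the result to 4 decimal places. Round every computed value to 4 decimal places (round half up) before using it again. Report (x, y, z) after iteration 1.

Iteration 1:
  x: GS value = (6 - (3)·2.0000 - (1)·0.0000) / (8) = 0.0000;  x ← (1−ω)·-2.0000 + ω·0.0000 = 0.2000
  y: GS value = (-7 - (1)·0.2000 - (3)·0.0000) / (5) = -1.4400;  y ← (1−ω)·2.0000 + ω·-1.4400 = -1.7840
  z: GS value = (-7 - (2)·0.2000 - (-3)·-1.7840) / (7) = -1.8217;  z ← (1−ω)·0.0000 + ω·-1.8217 = -2.0039

(0.2000, -1.7840, -2.0039)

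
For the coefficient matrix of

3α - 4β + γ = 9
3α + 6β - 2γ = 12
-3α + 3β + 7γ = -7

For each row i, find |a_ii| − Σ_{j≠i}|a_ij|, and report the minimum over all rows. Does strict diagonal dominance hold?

row 1: |3| − (4+1) = -2
row 2: |6| − (3+2) = 1
row 3: |7| − (3+3) = 1
minimum over rows = -2 → not strictly diagonally dominant

-2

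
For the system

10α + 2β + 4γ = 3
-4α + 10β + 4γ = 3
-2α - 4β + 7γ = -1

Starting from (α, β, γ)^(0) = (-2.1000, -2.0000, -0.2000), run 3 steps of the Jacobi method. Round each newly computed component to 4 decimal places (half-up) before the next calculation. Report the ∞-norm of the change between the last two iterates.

1.1483

Iteration 1:
  α = (3 - (2)·-2.0000 - (4)·-0.2000) / (10) = 0.7800
  β = (3 - (-4)·-2.1000 - (4)·-0.2000) / (10) = -0.4600
  γ = (-1 - (-2)·-2.1000 - (-4)·-2.0000) / (7) = -1.8857
Iteration 2:
  α = (3 - (2)·-0.4600 - (4)·-1.8857) / (10) = 1.1463
  β = (3 - (-4)·0.7800 - (4)·-1.8857) / (10) = 1.3663
  γ = (-1 - (-2)·0.7800 - (-4)·-0.4600) / (7) = -0.1829
Iteration 3:
  α = (3 - (2)·1.3663 - (4)·-0.1829) / (10) = 0.0999
  β = (3 - (-4)·1.1463 - (4)·-0.1829) / (10) = 0.8317
  γ = (-1 - (-2)·1.1463 - (-4)·1.3663) / (7) = 0.9654
Change: (-1.0464, -0.5346, 1.1483) → max |·| = 1.1483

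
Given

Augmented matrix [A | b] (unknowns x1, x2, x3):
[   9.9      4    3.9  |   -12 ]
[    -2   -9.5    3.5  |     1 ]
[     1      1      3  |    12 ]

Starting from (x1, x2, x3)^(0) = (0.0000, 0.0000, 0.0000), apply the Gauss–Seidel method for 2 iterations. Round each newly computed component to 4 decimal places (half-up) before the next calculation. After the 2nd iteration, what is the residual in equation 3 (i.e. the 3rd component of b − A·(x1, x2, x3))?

-0.0001

Iteration 1:
  x1 = (-12 - (4)·0.0000 - (3.9)·0.0000) / (9.9) = -1.2121
  x2 = (1 - (-2)·-1.2121 - (3.5)·0.0000) / (-9.5) = 0.1499
  x3 = (12 - (1)·-1.2121 - (1)·0.1499) / (3) = 4.3541
Iteration 2:
  x1 = (-12 - (4)·0.1499 - (3.9)·4.3541) / (9.9) = -2.9879
  x2 = (1 - (-2)·-2.9879 - (3.5)·4.3541) / (-9.5) = 2.1279
  x3 = (12 - (1)·-2.9879 - (1)·2.1279) / (3) = 4.2867
Residual b − A·x = (-7.6495, 0.2358, -0.0001)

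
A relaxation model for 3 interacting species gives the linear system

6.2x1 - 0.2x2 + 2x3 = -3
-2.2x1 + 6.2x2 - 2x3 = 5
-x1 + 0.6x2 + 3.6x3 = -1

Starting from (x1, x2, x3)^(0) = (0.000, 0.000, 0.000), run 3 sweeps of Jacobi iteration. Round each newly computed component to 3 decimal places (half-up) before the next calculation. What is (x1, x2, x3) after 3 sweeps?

(-0.290, 0.499, -0.471)

Iteration 1:
  x1 = (-3 - (-0.2)·0.000 - (2)·0.000) / (6.2) = -0.484
  x2 = (5 - (-2.2)·0.000 - (-2)·0.000) / (6.2) = 0.806
  x3 = (-1 - (-1)·0.000 - (0.6)·0.000) / (3.6) = -0.278
Iteration 2:
  x1 = (-3 - (-0.2)·0.806 - (2)·-0.278) / (6.2) = -0.368
  x2 = (5 - (-2.2)·-0.484 - (-2)·-0.278) / (6.2) = 0.545
  x3 = (-1 - (-1)·-0.484 - (0.6)·0.806) / (3.6) = -0.547
Iteration 3:
  x1 = (-3 - (-0.2)·0.545 - (2)·-0.547) / (6.2) = -0.290
  x2 = (5 - (-2.2)·-0.368 - (-2)·-0.547) / (6.2) = 0.499
  x3 = (-1 - (-1)·-0.368 - (0.6)·0.545) / (3.6) = -0.471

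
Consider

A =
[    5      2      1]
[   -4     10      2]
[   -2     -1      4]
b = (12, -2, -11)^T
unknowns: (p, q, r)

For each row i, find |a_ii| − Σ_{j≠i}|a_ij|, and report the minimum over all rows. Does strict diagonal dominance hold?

row 1: |5| − (2+1) = 2
row 2: |10| − (4+2) = 4
row 3: |4| − (2+1) = 1
minimum over rows = 1 → strictly diagonally dominant (convergence guaranteed)

1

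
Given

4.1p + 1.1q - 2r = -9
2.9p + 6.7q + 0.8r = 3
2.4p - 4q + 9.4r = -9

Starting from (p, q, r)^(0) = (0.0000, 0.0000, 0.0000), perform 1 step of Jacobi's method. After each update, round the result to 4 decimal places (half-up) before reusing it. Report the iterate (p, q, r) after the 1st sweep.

Iteration 1:
  p = (-9 - (1.1)·0.0000 - (-2)·0.0000) / (4.1) = -2.1951
  q = (3 - (2.9)·0.0000 - (0.8)·0.0000) / (6.7) = 0.4478
  r = (-9 - (2.4)·0.0000 - (-4)·0.0000) / (9.4) = -0.9574

(-2.1951, 0.4478, -0.9574)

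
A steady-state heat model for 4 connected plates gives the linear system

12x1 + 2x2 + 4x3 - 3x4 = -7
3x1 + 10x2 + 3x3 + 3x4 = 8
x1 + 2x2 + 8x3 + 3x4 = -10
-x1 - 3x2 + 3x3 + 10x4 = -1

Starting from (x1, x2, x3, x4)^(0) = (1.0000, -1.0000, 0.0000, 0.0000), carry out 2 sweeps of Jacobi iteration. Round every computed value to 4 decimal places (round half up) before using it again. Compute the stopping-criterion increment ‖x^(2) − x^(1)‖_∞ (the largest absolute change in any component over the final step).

Iteration 1:
  x1 = (-7 - (2)·-1.0000 - (4)·0.0000 - (-3)·0.0000) / (12) = -0.4167
  x2 = (8 - (3)·1.0000 - (3)·0.0000 - (3)·0.0000) / (10) = 0.5000
  x3 = (-10 - (1)·1.0000 - (2)·-1.0000 - (3)·0.0000) / (8) = -1.1250
  x4 = (-1 - (-1)·1.0000 - (-3)·-1.0000 - (3)·0.0000) / (10) = -0.3000
Iteration 2:
  x1 = (-7 - (2)·0.5000 - (4)·-1.1250 - (-3)·-0.3000) / (12) = -0.3667
  x2 = (8 - (3)·-0.4167 - (3)·-1.1250 - (3)·-0.3000) / (10) = 1.3525
  x3 = (-10 - (1)·-0.4167 - (2)·0.5000 - (3)·-0.3000) / (8) = -1.2104
  x4 = (-1 - (-1)·-0.4167 - (-3)·0.5000 - (3)·-1.1250) / (10) = 0.3458
Change: (0.0500, 0.8525, -0.0854, 0.6458) → max |·| = 0.8525

0.8525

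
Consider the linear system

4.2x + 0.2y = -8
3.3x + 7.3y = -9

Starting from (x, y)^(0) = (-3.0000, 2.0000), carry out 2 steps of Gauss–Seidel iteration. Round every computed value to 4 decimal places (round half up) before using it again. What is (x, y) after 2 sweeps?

(-1.8891, -0.3789)

Iteration 1:
  x = (-8 - (0.2)·2.0000) / (4.2) = -2.0000
  y = (-9 - (3.3)·-2.0000) / (7.3) = -0.3288
Iteration 2:
  x = (-8 - (0.2)·-0.3288) / (4.2) = -1.8891
  y = (-9 - (3.3)·-1.8891) / (7.3) = -0.3789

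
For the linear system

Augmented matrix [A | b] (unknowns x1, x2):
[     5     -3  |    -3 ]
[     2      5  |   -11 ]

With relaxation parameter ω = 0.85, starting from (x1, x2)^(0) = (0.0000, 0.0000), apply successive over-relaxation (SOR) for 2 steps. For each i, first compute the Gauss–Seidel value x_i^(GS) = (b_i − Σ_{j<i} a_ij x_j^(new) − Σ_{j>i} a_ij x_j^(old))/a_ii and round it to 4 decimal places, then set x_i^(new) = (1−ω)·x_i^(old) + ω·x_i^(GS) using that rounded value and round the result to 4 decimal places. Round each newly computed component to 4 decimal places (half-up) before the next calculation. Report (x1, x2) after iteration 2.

(-1.4518, -1.6309)

Iteration 1:
  x1: GS value = (-3 - (-3)·0.0000) / (5) = -0.6000;  x1 ← (1−ω)·0.0000 + ω·-0.6000 = -0.5100
  x2: GS value = (-11 - (2)·-0.5100) / (5) = -1.9960;  x2 ← (1−ω)·0.0000 + ω·-1.9960 = -1.6966
Iteration 2:
  x1: GS value = (-3 - (-3)·-1.6966) / (5) = -1.6180;  x1 ← (1−ω)·-0.5100 + ω·-1.6180 = -1.4518
  x2: GS value = (-11 - (2)·-1.4518) / (5) = -1.6193;  x2 ← (1−ω)·-1.6966 + ω·-1.6193 = -1.6309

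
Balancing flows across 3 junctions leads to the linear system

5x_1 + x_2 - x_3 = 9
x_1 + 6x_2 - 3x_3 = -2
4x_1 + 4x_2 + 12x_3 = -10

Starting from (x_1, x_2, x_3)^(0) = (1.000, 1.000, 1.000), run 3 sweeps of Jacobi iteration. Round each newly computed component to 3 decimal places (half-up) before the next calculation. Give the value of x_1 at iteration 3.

Iteration 1:
  x_1 = (9 - (1)·1.000 - (-1)·1.000) / (5) = 1.800
  x_2 = (-2 - (1)·1.000 - (-3)·1.000) / (6) = 0.000
  x_3 = (-10 - (4)·1.000 - (4)·1.000) / (12) = -1.500
Iteration 2:
  x_1 = (9 - (1)·0.000 - (-1)·-1.500) / (5) = 1.500
  x_2 = (-2 - (1)·1.800 - (-3)·-1.500) / (6) = -1.383
  x_3 = (-10 - (4)·1.800 - (4)·0.000) / (12) = -1.433
Iteration 3:
  x_1 = (9 - (1)·-1.383 - (-1)·-1.433) / (5) = 1.790
  x_2 = (-2 - (1)·1.500 - (-3)·-1.433) / (6) = -1.300
  x_3 = (-10 - (4)·1.500 - (4)·-1.383) / (12) = -0.872

1.790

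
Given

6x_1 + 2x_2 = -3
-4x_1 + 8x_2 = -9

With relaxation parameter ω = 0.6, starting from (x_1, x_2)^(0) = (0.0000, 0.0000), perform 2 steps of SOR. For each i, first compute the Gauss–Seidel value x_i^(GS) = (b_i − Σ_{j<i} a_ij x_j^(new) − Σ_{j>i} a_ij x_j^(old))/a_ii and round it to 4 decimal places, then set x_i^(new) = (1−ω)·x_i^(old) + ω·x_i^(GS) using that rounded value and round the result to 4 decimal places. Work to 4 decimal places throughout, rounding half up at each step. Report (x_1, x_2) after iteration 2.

(-0.2670, -1.0611)

Iteration 1:
  x_1: GS value = (-3 - (2)·0.0000) / (6) = -0.5000;  x_1 ← (1−ω)·0.0000 + ω·-0.5000 = -0.3000
  x_2: GS value = (-9 - (-4)·-0.3000) / (8) = -1.2750;  x_2 ← (1−ω)·0.0000 + ω·-1.2750 = -0.7650
Iteration 2:
  x_1: GS value = (-3 - (2)·-0.7650) / (6) = -0.2450;  x_1 ← (1−ω)·-0.3000 + ω·-0.2450 = -0.2670
  x_2: GS value = (-9 - (-4)·-0.2670) / (8) = -1.2585;  x_2 ← (1−ω)·-0.7650 + ω·-1.2585 = -1.0611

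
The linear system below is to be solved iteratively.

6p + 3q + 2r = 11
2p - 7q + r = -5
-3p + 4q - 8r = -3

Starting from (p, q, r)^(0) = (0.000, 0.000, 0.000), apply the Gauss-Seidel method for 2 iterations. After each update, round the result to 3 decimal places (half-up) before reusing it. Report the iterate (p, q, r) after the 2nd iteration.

(1.112, 1.076, 0.496)

Iteration 1:
  p = (11 - (3)·0.000 - (2)·0.000) / (6) = 1.833
  q = (-5 - (2)·1.833 - (1)·0.000) / (-7) = 1.238
  r = (-3 - (-3)·1.833 - (4)·1.238) / (-8) = 0.307
Iteration 2:
  p = (11 - (3)·1.238 - (2)·0.307) / (6) = 1.112
  q = (-5 - (2)·1.112 - (1)·0.307) / (-7) = 1.076
  r = (-3 - (-3)·1.112 - (4)·1.076) / (-8) = 0.496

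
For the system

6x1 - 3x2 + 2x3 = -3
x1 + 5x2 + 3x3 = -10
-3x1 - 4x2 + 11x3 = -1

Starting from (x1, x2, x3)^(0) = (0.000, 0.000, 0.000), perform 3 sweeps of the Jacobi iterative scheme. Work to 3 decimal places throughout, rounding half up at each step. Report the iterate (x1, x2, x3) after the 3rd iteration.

Iteration 1:
  x1 = (-3 - (-3)·0.000 - (2)·0.000) / (6) = -0.500
  x2 = (-10 - (1)·0.000 - (3)·0.000) / (5) = -2.000
  x3 = (-1 - (-3)·0.000 - (-4)·0.000) / (11) = -0.091
Iteration 2:
  x1 = (-3 - (-3)·-2.000 - (2)·-0.091) / (6) = -1.470
  x2 = (-10 - (1)·-0.500 - (3)·-0.091) / (5) = -1.845
  x3 = (-1 - (-3)·-0.500 - (-4)·-2.000) / (11) = -0.955
Iteration 3:
  x1 = (-3 - (-3)·-1.845 - (2)·-0.955) / (6) = -1.104
  x2 = (-10 - (1)·-1.470 - (3)·-0.955) / (5) = -1.133
  x3 = (-1 - (-3)·-1.470 - (-4)·-1.845) / (11) = -1.163

(-1.104, -1.133, -1.163)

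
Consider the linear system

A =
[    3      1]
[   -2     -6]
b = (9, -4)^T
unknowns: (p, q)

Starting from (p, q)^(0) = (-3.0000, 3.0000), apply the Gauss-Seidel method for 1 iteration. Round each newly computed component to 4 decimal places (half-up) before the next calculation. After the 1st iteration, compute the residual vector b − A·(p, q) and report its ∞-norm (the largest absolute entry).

3.0000

Iteration 1:
  p = (9 - (1)·3.0000) / (3) = 2.0000
  q = (-4 - (-2)·2.0000) / (-6) = 0.0000
Residual b − A·x = (3.0000, 0.0000); ∞-norm = 3.0000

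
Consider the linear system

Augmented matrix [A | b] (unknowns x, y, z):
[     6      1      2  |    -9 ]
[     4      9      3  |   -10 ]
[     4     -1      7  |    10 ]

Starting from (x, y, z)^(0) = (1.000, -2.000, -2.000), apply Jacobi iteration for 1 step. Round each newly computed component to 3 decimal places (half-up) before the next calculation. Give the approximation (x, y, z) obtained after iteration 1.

(-0.500, -0.889, 0.571)

Iteration 1:
  x = (-9 - (1)·-2.000 - (2)·-2.000) / (6) = -0.500
  y = (-10 - (4)·1.000 - (3)·-2.000) / (9) = -0.889
  z = (10 - (4)·1.000 - (-1)·-2.000) / (7) = 0.571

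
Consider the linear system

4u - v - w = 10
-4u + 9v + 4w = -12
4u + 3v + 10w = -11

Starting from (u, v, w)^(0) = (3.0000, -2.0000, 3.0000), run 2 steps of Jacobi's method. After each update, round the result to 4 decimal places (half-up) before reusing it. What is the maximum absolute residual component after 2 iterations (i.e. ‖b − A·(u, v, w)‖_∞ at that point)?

Iteration 1:
  u = (10 - (-1)·-2.0000 - (-1)·3.0000) / (4) = 2.7500
  v = (-12 - (-4)·3.0000 - (4)·3.0000) / (9) = -1.3333
  w = (-11 - (4)·3.0000 - (3)·-2.0000) / (10) = -1.7000
Iteration 2:
  u = (10 - (-1)·-1.3333 - (-1)·-1.7000) / (4) = 1.7417
  v = (-12 - (-4)·2.7500 - (4)·-1.7000) / (9) = 0.6444
  w = (-11 - (4)·2.7500 - (3)·-1.3333) / (10) = -1.8000
Residual b − A·x = (1.8776, -3.6328, -1.9000); ∞-norm = 3.6328

3.6328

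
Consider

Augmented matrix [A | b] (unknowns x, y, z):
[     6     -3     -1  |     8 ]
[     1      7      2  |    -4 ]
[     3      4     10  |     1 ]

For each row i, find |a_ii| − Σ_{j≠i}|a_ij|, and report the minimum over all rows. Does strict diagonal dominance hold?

row 1: |6| − (3+1) = 2
row 2: |7| − (1+2) = 4
row 3: |10| − (3+4) = 3
minimum over rows = 2 → strictly diagonally dominant (convergence guaranteed)

2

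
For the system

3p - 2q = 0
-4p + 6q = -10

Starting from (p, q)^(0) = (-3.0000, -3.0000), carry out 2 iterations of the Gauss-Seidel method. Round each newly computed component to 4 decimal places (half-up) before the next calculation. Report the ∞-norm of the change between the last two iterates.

0.0000

Iteration 1:
  p = (0 - (-2)·-3.0000) / (3) = -2.0000
  q = (-10 - (-4)·-2.0000) / (6) = -3.0000
Iteration 2:
  p = (0 - (-2)·-3.0000) / (3) = -2.0000
  q = (-10 - (-4)·-2.0000) / (6) = -3.0000
Change: (0.0000, 0.0000) → max |·| = 0.0000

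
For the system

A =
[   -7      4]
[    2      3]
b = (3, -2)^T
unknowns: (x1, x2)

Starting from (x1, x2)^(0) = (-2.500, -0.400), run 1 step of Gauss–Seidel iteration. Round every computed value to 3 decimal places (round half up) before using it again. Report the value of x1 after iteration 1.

Iteration 1:
  x1 = (3 - (4)·-0.400) / (-7) = -0.657
  x2 = (-2 - (2)·-0.657) / (3) = -0.229

-0.657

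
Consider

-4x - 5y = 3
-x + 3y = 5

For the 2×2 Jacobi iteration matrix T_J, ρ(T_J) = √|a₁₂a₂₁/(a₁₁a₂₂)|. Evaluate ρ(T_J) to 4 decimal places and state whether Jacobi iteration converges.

a₁₂a₂₁/(a₁₁a₂₂) = (-5)·(-1) / ((-4)·(3)) = -0.416667
ρ = √|-0.416667| = √0.416667 = 0.6455
ρ < 1, so Jacobi converges

0.6455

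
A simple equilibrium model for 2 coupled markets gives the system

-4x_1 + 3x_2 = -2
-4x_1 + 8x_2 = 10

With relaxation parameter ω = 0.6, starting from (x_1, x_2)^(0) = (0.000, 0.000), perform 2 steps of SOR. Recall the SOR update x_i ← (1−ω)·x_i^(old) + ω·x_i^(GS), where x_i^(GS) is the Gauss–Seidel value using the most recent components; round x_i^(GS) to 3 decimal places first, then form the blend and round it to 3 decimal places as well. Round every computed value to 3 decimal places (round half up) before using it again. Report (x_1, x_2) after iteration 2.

(0.798, 1.325)

Iteration 1:
  x_1: GS value = (-2 - (3)·0.000) / (-4) = 0.500;  x_1 ← (1−ω)·0.000 + ω·0.500 = 0.300
  x_2: GS value = (10 - (-4)·0.300) / (8) = 1.400;  x_2 ← (1−ω)·0.000 + ω·1.400 = 0.840
Iteration 2:
  x_1: GS value = (-2 - (3)·0.840) / (-4) = 1.130;  x_1 ← (1−ω)·0.300 + ω·1.130 = 0.798
  x_2: GS value = (10 - (-4)·0.798) / (8) = 1.649;  x_2 ← (1−ω)·0.840 + ω·1.649 = 1.325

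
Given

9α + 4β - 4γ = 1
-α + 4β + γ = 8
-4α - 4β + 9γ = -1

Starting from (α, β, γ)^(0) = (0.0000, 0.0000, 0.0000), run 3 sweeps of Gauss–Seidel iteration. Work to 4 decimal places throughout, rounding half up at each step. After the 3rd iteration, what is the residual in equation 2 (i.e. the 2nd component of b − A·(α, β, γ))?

Iteration 1:
  α = (1 - (4)·0.0000 - (-4)·0.0000) / (9) = 0.1111
  β = (8 - (-1)·0.1111 - (1)·0.0000) / (4) = 2.0278
  γ = (-1 - (-4)·0.1111 - (-4)·2.0278) / (9) = 0.8395
Iteration 2:
  α = (1 - (4)·2.0278 - (-4)·0.8395) / (9) = -0.4170
  β = (8 - (-1)·-0.4170 - (1)·0.8395) / (4) = 1.6859
  γ = (-1 - (-4)·-0.4170 - (-4)·1.6859) / (9) = 0.4528
Iteration 3:
  α = (1 - (4)·1.6859 - (-4)·0.4528) / (9) = -0.4369
  β = (8 - (-1)·-0.4369 - (1)·0.4528) / (4) = 1.7776
  γ = (-1 - (-4)·-0.4369 - (-4)·1.7776) / (9) = 0.4848
Residual b − A·x = (-0.2391, -0.0321, -0.0004)

-0.0321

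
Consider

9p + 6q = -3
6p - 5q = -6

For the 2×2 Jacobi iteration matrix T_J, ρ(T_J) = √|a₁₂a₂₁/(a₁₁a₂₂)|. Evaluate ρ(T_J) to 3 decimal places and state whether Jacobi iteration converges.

0.894

a₁₂a₂₁/(a₁₁a₂₂) = (6)·(6) / ((9)·(-5)) = -0.800000
ρ = √|-0.800000| = √0.800000 = 0.894
ρ < 1, so Jacobi converges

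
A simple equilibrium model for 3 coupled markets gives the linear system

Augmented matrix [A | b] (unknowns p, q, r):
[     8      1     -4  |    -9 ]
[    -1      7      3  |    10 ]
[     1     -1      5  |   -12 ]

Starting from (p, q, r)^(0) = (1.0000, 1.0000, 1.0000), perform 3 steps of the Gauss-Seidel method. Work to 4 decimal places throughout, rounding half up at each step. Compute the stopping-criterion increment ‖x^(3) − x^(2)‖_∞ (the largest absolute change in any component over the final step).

0.2068

Iteration 1:
  p = (-9 - (1)·1.0000 - (-4)·1.0000) / (8) = -0.7500
  q = (10 - (-1)·-0.7500 - (3)·1.0000) / (7) = 0.8929
  r = (-12 - (1)·-0.7500 - (-1)·0.8929) / (5) = -2.0714
Iteration 2:
  p = (-9 - (1)·0.8929 - (-4)·-2.0714) / (8) = -2.2723
  q = (10 - (-1)·-2.2723 - (3)·-2.0714) / (7) = 1.9917
  r = (-12 - (1)·-2.2723 - (-1)·1.9917) / (5) = -1.5472
Iteration 3:
  p = (-9 - (1)·1.9917 - (-4)·-1.5472) / (8) = -2.1476
  q = (10 - (-1)·-2.1476 - (3)·-1.5472) / (7) = 1.7849
  r = (-12 - (1)·-2.1476 - (-1)·1.7849) / (5) = -1.6135
Change: (0.1247, -0.2068, -0.0663) → max |·| = 0.2068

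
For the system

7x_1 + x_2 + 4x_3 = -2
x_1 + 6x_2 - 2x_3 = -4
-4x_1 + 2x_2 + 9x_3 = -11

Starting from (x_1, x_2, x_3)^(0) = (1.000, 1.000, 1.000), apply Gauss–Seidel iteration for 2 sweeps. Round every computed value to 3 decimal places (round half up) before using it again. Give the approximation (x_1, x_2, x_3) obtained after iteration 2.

(0.670, -1.322, -0.631)

Iteration 1:
  x_1 = (-2 - (1)·1.000 - (4)·1.000) / (7) = -1.000
  x_2 = (-4 - (1)·-1.000 - (-2)·1.000) / (6) = -0.167
  x_3 = (-11 - (-4)·-1.000 - (2)·-0.167) / (9) = -1.630
Iteration 2:
  x_1 = (-2 - (1)·-0.167 - (4)·-1.630) / (7) = 0.670
  x_2 = (-4 - (1)·0.670 - (-2)·-1.630) / (6) = -1.322
  x_3 = (-11 - (-4)·0.670 - (2)·-1.322) / (9) = -0.631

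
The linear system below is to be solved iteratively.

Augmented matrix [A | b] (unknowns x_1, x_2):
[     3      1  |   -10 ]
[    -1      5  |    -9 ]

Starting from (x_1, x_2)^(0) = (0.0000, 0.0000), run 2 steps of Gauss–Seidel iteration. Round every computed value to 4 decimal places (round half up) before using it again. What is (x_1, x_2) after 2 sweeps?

(-2.5111, -2.3022)

Iteration 1:
  x_1 = (-10 - (1)·0.0000) / (3) = -3.3333
  x_2 = (-9 - (-1)·-3.3333) / (5) = -2.4667
Iteration 2:
  x_1 = (-10 - (1)·-2.4667) / (3) = -2.5111
  x_2 = (-9 - (-1)·-2.5111) / (5) = -2.3022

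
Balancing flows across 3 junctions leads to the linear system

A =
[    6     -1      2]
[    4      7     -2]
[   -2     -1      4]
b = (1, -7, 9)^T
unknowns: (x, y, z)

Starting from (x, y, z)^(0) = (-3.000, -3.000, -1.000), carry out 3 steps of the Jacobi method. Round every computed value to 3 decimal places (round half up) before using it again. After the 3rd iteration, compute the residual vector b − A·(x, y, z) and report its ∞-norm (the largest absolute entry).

3.623

Iteration 1:
  x = (1 - (-1)·-3.000 - (2)·-1.000) / (6) = 0.000
  y = (-7 - (4)·-3.000 - (-2)·-1.000) / (7) = 0.429
  z = (9 - (-2)·-3.000 - (-1)·-3.000) / (4) = 0.000
Iteration 2:
  x = (1 - (-1)·0.429 - (2)·0.000) / (6) = 0.238
  y = (-7 - (4)·0.000 - (-2)·0.000) / (7) = -1.000
  z = (9 - (-2)·0.000 - (-1)·0.429) / (4) = 2.357
Iteration 3:
  x = (1 - (-1)·-1.000 - (2)·2.357) / (6) = -0.786
  y = (-7 - (4)·0.238 - (-2)·2.357) / (7) = -0.463
  z = (9 - (-2)·0.238 - (-1)·-1.000) / (4) = 2.119
Residual b − A·x = (1.015, 3.623, -1.511); ∞-norm = 3.623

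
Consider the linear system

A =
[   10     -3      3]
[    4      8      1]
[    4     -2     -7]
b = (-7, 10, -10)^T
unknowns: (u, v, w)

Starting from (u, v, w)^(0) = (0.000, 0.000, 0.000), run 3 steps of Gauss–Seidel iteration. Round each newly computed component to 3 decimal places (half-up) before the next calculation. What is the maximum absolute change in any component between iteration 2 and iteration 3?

Iteration 1:
  u = (-7 - (-3)·0.000 - (3)·0.000) / (10) = -0.700
  v = (10 - (4)·-0.700 - (1)·0.000) / (8) = 1.600
  w = (-10 - (4)·-0.700 - (-2)·1.600) / (-7) = 0.571
Iteration 2:
  u = (-7 - (-3)·1.600 - (3)·0.571) / (10) = -0.391
  v = (10 - (4)·-0.391 - (1)·0.571) / (8) = 1.374
  w = (-10 - (4)·-0.391 - (-2)·1.374) / (-7) = 0.813
Iteration 3:
  u = (-7 - (-3)·1.374 - (3)·0.813) / (10) = -0.532
  v = (10 - (4)·-0.532 - (1)·0.813) / (8) = 1.414
  w = (-10 - (4)·-0.532 - (-2)·1.414) / (-7) = 0.721
Change: (-0.141, 0.040, -0.092) → max |·| = 0.141

0.141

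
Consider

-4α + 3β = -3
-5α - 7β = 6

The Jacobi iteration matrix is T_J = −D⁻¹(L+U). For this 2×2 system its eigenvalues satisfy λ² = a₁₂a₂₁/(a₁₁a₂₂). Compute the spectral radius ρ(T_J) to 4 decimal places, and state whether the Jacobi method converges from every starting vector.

a₁₂a₂₁/(a₁₁a₂₂) = (3)·(-5) / ((-4)·(-7)) = -0.535714
ρ = √|-0.535714| = √0.535714 = 0.7319
ρ < 1, so Jacobi converges

0.7319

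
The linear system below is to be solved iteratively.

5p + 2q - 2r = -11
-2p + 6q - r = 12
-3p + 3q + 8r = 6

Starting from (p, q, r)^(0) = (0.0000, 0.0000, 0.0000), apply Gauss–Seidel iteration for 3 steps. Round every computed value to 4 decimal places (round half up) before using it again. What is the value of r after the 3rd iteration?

-0.6694

Iteration 1:
  p = (-11 - (2)·0.0000 - (-2)·0.0000) / (5) = -2.2000
  q = (12 - (-2)·-2.2000 - (-1)·0.0000) / (6) = 1.2667
  r = (6 - (-3)·-2.2000 - (3)·1.2667) / (8) = -0.5500
Iteration 2:
  p = (-11 - (2)·1.2667 - (-2)·-0.5500) / (5) = -2.9267
  q = (12 - (-2)·-2.9267 - (-1)·-0.5500) / (6) = 0.9328
  r = (6 - (-3)·-2.9267 - (3)·0.9328) / (8) = -0.6973
Iteration 3:
  p = (-11 - (2)·0.9328 - (-2)·-0.6973) / (5) = -2.8520
  q = (12 - (-2)·-2.8520 - (-1)·-0.6973) / (6) = 0.9331
  r = (6 - (-3)·-2.8520 - (3)·0.9331) / (8) = -0.6694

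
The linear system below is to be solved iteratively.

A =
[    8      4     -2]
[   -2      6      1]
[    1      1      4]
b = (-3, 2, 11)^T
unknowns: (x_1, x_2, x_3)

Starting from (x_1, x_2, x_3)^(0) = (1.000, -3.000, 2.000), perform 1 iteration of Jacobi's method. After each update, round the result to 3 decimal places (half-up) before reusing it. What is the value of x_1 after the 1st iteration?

Iteration 1:
  x_1 = (-3 - (4)·-3.000 - (-2)·2.000) / (8) = 1.625
  x_2 = (2 - (-2)·1.000 - (1)·2.000) / (6) = 0.333
  x_3 = (11 - (1)·1.000 - (1)·-3.000) / (4) = 3.250

1.625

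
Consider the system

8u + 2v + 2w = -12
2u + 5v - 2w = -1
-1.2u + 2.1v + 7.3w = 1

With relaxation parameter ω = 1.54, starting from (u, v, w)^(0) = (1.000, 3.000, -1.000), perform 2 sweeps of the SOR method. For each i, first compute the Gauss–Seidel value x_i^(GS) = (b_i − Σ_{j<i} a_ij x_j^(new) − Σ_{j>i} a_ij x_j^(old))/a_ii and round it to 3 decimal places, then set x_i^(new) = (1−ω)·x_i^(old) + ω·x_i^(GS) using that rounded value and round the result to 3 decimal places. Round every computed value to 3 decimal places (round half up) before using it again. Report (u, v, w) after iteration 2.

Iteration 1:
  u: GS value = (-12 - (2)·3.000 - (2)·-1.000) / (8) = -2.000;  u ← (1−ω)·1.000 + ω·-2.000 = -3.620
  v: GS value = (-1 - (2)·-3.620 - (-2)·-1.000) / (5) = 0.848;  v ← (1−ω)·3.000 + ω·0.848 = -0.314
  w: GS value = (1 - (-1.2)·-3.620 - (2.1)·-0.314) / (7.3) = -0.368;  w ← (1−ω)·-1.000 + ω·-0.368 = -0.027
Iteration 2:
  u: GS value = (-12 - (2)·-0.314 - (2)·-0.027) / (8) = -1.415;  u ← (1−ω)·-3.620 + ω·-1.415 = -0.224
  v: GS value = (-1 - (2)·-0.224 - (-2)·-0.027) / (5) = -0.121;  v ← (1−ω)·-0.314 + ω·-0.121 = -0.017
  w: GS value = (1 - (-1.2)·-0.224 - (2.1)·-0.017) / (7.3) = 0.105;  w ← (1−ω)·-0.027 + ω·0.105 = 0.176

(-0.224, -0.017, 0.176)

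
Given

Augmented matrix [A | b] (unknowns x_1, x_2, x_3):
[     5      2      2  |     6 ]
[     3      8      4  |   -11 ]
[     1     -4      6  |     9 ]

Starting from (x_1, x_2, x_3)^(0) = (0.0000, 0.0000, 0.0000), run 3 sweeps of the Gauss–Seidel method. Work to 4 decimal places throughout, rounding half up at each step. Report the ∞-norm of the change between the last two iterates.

0.2483

Iteration 1:
  x_1 = (6 - (2)·0.0000 - (2)·0.0000) / (5) = 1.2000
  x_2 = (-11 - (3)·1.2000 - (4)·0.0000) / (8) = -1.8250
  x_3 = (9 - (1)·1.2000 - (-4)·-1.8250) / (6) = 0.0833
Iteration 2:
  x_1 = (6 - (2)·-1.8250 - (2)·0.0833) / (5) = 1.8967
  x_2 = (-11 - (3)·1.8967 - (4)·0.0833) / (8) = -2.1279
  x_3 = (9 - (1)·1.8967 - (-4)·-2.1279) / (6) = -0.2347
Iteration 3:
  x_1 = (6 - (2)·-2.1279 - (2)·-0.2347) / (5) = 2.1450
  x_2 = (-11 - (3)·2.1450 - (4)·-0.2347) / (8) = -2.0620
  x_3 = (9 - (1)·2.1450 - (-4)·-2.0620) / (6) = -0.2322
Change: (0.2483, 0.0659, 0.0025) → max |·| = 0.2483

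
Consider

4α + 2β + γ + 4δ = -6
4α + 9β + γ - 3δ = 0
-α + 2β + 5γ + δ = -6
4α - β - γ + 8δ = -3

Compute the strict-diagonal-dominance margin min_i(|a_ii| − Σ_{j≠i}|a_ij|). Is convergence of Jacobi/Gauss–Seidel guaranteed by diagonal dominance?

row 1: |4| − (2+1+4) = -3
row 2: |9| − (4+1+3) = 1
row 3: |5| − (1+2+1) = 1
row 4: |8| − (4+1+1) = 2
minimum over rows = -3 → not strictly diagonally dominant

-3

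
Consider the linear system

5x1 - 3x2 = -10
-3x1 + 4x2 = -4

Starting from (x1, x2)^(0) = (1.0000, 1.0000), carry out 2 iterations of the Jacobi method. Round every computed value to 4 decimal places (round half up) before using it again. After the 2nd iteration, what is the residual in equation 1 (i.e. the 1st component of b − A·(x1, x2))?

Iteration 1:
  x1 = (-10 - (-3)·1.0000) / (5) = -1.4000
  x2 = (-4 - (-3)·1.0000) / (4) = -0.2500
Iteration 2:
  x1 = (-10 - (-3)·-0.2500) / (5) = -2.1500
  x2 = (-4 - (-3)·-1.4000) / (4) = -2.0500
Residual b − A·x = (-5.4000, -2.2500)

-5.4000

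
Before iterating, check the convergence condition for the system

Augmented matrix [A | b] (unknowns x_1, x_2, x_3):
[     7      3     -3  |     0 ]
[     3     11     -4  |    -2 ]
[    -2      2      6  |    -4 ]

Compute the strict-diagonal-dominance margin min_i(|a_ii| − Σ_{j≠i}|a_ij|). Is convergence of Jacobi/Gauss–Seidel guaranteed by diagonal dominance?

1

row 1: |7| − (3+3) = 1
row 2: |11| − (3+4) = 4
row 3: |6| − (2+2) = 2
minimum over rows = 1 → strictly diagonally dominant (convergence guaranteed)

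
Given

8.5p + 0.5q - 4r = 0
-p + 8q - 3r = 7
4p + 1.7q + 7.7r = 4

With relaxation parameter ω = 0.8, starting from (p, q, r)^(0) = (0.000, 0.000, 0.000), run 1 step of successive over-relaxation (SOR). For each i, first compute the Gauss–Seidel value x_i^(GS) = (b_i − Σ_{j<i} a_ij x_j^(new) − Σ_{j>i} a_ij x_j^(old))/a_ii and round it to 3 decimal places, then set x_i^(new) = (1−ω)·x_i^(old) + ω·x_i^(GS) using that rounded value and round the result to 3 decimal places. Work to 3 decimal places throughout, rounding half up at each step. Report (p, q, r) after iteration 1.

(0.000, 0.700, 0.292)

Iteration 1:
  p: GS value = (0 - (0.5)·0.000 - (-4)·0.000) / (8.5) = 0.000;  p ← (1−ω)·0.000 + ω·0.000 = 0.000
  q: GS value = (7 - (-1)·0.000 - (-3)·0.000) / (8) = 0.875;  q ← (1−ω)·0.000 + ω·0.875 = 0.700
  r: GS value = (4 - (4)·0.000 - (1.7)·0.700) / (7.7) = 0.365;  r ← (1−ω)·0.000 + ω·0.365 = 0.292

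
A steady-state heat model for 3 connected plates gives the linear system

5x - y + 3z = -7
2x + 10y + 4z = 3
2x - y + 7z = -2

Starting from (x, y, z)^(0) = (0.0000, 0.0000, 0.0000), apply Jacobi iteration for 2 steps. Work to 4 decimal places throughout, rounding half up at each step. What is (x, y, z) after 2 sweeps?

Iteration 1:
  x = (-7 - (-1)·0.0000 - (3)·0.0000) / (5) = -1.4000
  y = (3 - (2)·0.0000 - (4)·0.0000) / (10) = 0.3000
  z = (-2 - (2)·0.0000 - (-1)·0.0000) / (7) = -0.2857
Iteration 2:
  x = (-7 - (-1)·0.3000 - (3)·-0.2857) / (5) = -1.1686
  y = (3 - (2)·-1.4000 - (4)·-0.2857) / (10) = 0.6943
  z = (-2 - (2)·-1.4000 - (-1)·0.3000) / (7) = 0.1571

(-1.1686, 0.6943, 0.1571)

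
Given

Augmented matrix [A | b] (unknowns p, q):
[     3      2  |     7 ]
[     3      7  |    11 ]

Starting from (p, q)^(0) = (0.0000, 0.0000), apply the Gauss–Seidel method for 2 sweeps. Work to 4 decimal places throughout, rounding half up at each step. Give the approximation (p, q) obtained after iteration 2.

Iteration 1:
  p = (7 - (2)·0.0000) / (3) = 2.3333
  q = (11 - (3)·2.3333) / (7) = 0.5714
Iteration 2:
  p = (7 - (2)·0.5714) / (3) = 1.9524
  q = (11 - (3)·1.9524) / (7) = 0.7347

(1.9524, 0.7347)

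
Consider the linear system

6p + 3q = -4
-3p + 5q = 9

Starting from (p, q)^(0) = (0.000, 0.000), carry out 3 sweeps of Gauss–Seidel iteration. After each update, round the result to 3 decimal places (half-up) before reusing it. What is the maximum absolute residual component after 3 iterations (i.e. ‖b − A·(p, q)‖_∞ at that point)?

Iteration 1:
  p = (-4 - (3)·0.000) / (6) = -0.667
  q = (9 - (-3)·-0.667) / (5) = 1.400
Iteration 2:
  p = (-4 - (3)·1.400) / (6) = -1.367
  q = (9 - (-3)·-1.367) / (5) = 0.980
Iteration 3:
  p = (-4 - (3)·0.980) / (6) = -1.157
  q = (9 - (-3)·-1.157) / (5) = 1.106
Residual b − A·x = (-0.376, -0.001); ∞-norm = 0.376

0.376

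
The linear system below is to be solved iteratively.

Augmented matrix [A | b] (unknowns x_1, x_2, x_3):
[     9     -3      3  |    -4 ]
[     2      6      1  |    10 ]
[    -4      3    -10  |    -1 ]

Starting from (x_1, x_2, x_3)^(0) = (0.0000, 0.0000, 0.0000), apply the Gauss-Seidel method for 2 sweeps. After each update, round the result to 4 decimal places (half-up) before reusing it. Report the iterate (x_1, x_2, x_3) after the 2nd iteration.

Iteration 1:
  x_1 = (-4 - (-3)·0.0000 - (3)·0.0000) / (9) = -0.4444
  x_2 = (10 - (2)·-0.4444 - (1)·0.0000) / (6) = 1.8148
  x_3 = (-1 - (-4)·-0.4444 - (3)·1.8148) / (-10) = 0.8222
Iteration 2:
  x_1 = (-4 - (-3)·1.8148 - (3)·0.8222) / (9) = -0.1136
  x_2 = (10 - (2)·-0.1136 - (1)·0.8222) / (6) = 1.5675
  x_3 = (-1 - (-4)·-0.1136 - (3)·1.5675) / (-10) = 0.6157

(-0.1136, 1.5675, 0.6157)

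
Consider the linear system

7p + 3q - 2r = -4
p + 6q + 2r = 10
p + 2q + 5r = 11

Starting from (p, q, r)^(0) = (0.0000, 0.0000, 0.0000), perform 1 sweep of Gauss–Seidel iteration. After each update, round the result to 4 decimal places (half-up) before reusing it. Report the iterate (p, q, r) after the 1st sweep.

(-0.5714, 1.7619, 1.6095)

Iteration 1:
  p = (-4 - (3)·0.0000 - (-2)·0.0000) / (7) = -0.5714
  q = (10 - (1)·-0.5714 - (2)·0.0000) / (6) = 1.7619
  r = (11 - (1)·-0.5714 - (2)·1.7619) / (5) = 1.6095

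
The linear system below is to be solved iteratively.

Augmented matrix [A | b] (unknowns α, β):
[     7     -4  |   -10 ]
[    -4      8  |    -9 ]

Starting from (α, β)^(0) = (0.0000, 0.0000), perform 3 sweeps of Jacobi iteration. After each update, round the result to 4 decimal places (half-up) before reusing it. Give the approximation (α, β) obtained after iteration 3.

(-2.4796, -2.1607)

Iteration 1:
  α = (-10 - (-4)·0.0000) / (7) = -1.4286
  β = (-9 - (-4)·0.0000) / (8) = -1.1250
Iteration 2:
  α = (-10 - (-4)·-1.1250) / (7) = -2.0714
  β = (-9 - (-4)·-1.4286) / (8) = -1.8393
Iteration 3:
  α = (-10 - (-4)·-1.8393) / (7) = -2.4796
  β = (-9 - (-4)·-2.0714) / (8) = -2.1607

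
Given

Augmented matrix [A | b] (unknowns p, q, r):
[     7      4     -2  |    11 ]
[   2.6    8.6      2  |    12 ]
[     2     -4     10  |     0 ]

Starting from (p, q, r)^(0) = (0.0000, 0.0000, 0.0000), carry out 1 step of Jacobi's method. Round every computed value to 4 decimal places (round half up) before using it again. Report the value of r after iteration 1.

Iteration 1:
  p = (11 - (4)·0.0000 - (-2)·0.0000) / (7) = 1.5714
  q = (12 - (2.6)·0.0000 - (2)·0.0000) / (8.6) = 1.3953
  r = (0 - (2)·0.0000 - (-4)·0.0000) / (10) = 0.0000

0.0000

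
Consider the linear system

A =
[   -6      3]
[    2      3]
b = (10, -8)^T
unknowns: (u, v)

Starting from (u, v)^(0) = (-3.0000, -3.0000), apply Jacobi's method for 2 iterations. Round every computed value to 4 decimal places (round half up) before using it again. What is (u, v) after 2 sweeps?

(-2.0000, -0.5555)

Iteration 1:
  u = (10 - (3)·-3.0000) / (-6) = -3.1667
  v = (-8 - (2)·-3.0000) / (3) = -0.6667
Iteration 2:
  u = (10 - (3)·-0.6667) / (-6) = -2.0000
  v = (-8 - (2)·-3.1667) / (3) = -0.5555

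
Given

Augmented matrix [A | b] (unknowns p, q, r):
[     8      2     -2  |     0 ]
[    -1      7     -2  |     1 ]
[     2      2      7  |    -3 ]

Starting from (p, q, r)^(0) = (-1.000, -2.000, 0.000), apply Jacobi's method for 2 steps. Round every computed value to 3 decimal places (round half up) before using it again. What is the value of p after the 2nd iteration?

0.107

Iteration 1:
  p = (0 - (2)·-2.000 - (-2)·0.000) / (8) = 0.500
  q = (1 - (-1)·-1.000 - (-2)·0.000) / (7) = 0.000
  r = (-3 - (2)·-1.000 - (2)·-2.000) / (7) = 0.429
Iteration 2:
  p = (0 - (2)·0.000 - (-2)·0.429) / (8) = 0.107
  q = (1 - (-1)·0.500 - (-2)·0.429) / (7) = 0.337
  r = (-3 - (2)·0.500 - (2)·0.000) / (7) = -0.571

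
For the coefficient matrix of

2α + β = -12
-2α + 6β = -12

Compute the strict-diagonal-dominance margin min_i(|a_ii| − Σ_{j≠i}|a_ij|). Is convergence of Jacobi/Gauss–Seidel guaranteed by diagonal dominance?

1

row 1: |2| − (1) = 1
row 2: |6| − (2) = 4
minimum over rows = 1 → strictly diagonally dominant (convergence guaranteed)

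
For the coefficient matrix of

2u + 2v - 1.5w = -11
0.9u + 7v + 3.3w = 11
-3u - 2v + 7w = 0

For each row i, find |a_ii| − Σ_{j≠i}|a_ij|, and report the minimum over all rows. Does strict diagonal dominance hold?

row 1: |2| − (2+1.5) = -1.5
row 2: |7| − (0.9+3.3) = 2.8
row 3: |7| − (3+2) = 2
minimum over rows = -1.5 → not strictly diagonally dominant

-1.5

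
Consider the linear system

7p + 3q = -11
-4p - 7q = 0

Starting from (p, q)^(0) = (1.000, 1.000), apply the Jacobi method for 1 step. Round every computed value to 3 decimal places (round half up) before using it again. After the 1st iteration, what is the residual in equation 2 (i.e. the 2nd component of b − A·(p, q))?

Iteration 1:
  p = (-11 - (3)·1.000) / (7) = -2.000
  q = (0 - (-4)·1.000) / (-7) = -0.571
Residual b − A·x = (4.713, -11.997)

-11.997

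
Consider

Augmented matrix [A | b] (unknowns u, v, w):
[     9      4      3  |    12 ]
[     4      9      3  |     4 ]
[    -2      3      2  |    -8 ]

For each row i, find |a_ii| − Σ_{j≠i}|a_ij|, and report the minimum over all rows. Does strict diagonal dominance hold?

row 1: |9| − (4+3) = 2
row 2: |9| − (4+3) = 2
row 3: |2| − (2+3) = -3
minimum over rows = -3 → not strictly diagonally dominant

-3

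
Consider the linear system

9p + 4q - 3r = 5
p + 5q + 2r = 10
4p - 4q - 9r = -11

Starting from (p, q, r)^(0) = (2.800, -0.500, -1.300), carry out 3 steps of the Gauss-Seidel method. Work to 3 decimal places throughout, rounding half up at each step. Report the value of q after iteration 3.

Iteration 1:
  p = (5 - (4)·-0.500 - (-3)·-1.300) / (9) = 0.344
  q = (10 - (1)·0.344 - (2)·-1.300) / (5) = 2.451
  r = (-11 - (4)·0.344 - (-4)·2.451) / (-9) = 0.286
Iteration 2:
  p = (5 - (4)·2.451 - (-3)·0.286) / (9) = -0.438
  q = (10 - (1)·-0.438 - (2)·0.286) / (5) = 1.973
  r = (-11 - (4)·-0.438 - (-4)·1.973) / (-9) = 0.151
Iteration 3:
  p = (5 - (4)·1.973 - (-3)·0.151) / (9) = -0.271
  q = (10 - (1)·-0.271 - (2)·0.151) / (5) = 1.994
  r = (-11 - (4)·-0.271 - (-4)·1.994) / (-9) = 0.216

1.994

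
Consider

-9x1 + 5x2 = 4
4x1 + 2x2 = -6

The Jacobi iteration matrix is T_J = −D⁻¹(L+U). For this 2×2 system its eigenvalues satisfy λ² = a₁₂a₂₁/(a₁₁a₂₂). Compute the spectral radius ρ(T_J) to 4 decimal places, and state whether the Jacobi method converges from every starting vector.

1.0541

a₁₂a₂₁/(a₁₁a₂₂) = (5)·(4) / ((-9)·(2)) = -1.111111
ρ = √|-1.111111| = √1.111111 = 1.0541
ρ > 1, so Jacobi diverges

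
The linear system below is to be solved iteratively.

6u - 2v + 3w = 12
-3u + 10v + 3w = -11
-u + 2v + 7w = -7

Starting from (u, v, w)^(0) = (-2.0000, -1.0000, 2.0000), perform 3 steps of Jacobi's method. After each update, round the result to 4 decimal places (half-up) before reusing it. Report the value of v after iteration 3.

-0.5057

Iteration 1:
  u = (12 - (-2)·-1.0000 - (3)·2.0000) / (6) = 0.6667
  v = (-11 - (-3)·-2.0000 - (3)·2.0000) / (10) = -2.3000
  w = (-7 - (-1)·-2.0000 - (2)·-1.0000) / (7) = -1.0000
Iteration 2:
  u = (12 - (-2)·-2.3000 - (3)·-1.0000) / (6) = 1.7333
  v = (-11 - (-3)·0.6667 - (3)·-1.0000) / (10) = -0.6000
  w = (-7 - (-1)·0.6667 - (2)·-2.3000) / (7) = -0.2476
Iteration 3:
  u = (12 - (-2)·-0.6000 - (3)·-0.2476) / (6) = 1.9238
  v = (-11 - (-3)·1.7333 - (3)·-0.2476) / (10) = -0.5057
  w = (-7 - (-1)·1.7333 - (2)·-0.6000) / (7) = -0.5810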